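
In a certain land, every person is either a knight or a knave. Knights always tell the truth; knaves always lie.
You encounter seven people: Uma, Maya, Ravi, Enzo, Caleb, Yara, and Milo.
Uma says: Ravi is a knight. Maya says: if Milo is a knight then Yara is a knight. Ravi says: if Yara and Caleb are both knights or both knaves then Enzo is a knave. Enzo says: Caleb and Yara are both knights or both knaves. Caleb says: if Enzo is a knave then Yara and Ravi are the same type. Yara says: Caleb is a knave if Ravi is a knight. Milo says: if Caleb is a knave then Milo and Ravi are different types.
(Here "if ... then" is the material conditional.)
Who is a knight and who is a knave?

Uma is a knave, Maya is a knight, Ravi is a knave, Enzo is a knight, Caleb is a knight, Yara is a knight, and Milo is a knight.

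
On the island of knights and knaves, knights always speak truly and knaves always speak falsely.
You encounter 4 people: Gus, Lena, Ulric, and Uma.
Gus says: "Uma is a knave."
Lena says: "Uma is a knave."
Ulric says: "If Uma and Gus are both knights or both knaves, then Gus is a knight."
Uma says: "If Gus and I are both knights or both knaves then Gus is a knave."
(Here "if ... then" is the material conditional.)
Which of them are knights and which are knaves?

Suppose Gus is a knight. Then Gus's statement "Uma is a knave" would have to be true. Checking the 8 ways to assign the others, none is consistent with every speaker.
(For instance, with Lena=knave, Ulric=knight, Uma=knight, Gus's claim "Uma is a knave" comes out false where it would need to be true.)
So Gus must be a knave, making "Uma is a knave" false. Taking Gus=knave, Lena=knave, Ulric=knight, Uma=knight, each remaining statement checks out:
  Lena (knave): "Uma is a knave" — false. ✓
  Ulric (knight): "if Uma and Gus are both knights or both knaves, then Gus is a knight" — true. ✓
  Uma (knight): "if Gus and I are both knights or both knaves then Gus is a knave" — true. ✓
This is the unique consistent assignment.

Gus is a knave, Lena is a knave, Ulric is a knight, and Uma is a knight.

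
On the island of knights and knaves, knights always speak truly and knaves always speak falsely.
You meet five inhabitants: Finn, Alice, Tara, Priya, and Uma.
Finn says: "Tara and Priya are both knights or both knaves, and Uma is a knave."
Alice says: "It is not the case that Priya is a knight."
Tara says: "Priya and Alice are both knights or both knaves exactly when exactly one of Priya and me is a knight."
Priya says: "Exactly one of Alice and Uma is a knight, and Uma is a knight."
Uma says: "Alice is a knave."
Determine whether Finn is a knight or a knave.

Finn is a knave.

Consistent assignments: {Finn=knave, Alice=knave, Tara=knight, Priya=knight, Uma=knight}; {Finn=knave, Alice=knave, Tara=knave, Priya=knight, Uma=knight}
In every consistent assignment, Finn is a knave.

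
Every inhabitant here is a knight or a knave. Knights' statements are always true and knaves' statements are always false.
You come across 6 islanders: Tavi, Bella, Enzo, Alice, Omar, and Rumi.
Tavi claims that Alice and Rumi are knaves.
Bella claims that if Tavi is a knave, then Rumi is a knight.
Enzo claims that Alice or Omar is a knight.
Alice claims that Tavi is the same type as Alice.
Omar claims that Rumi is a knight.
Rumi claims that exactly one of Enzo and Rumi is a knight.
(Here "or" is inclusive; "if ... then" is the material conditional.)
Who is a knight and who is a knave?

Tavi is a knight, Bella is a knight, Enzo is a knave, Alice is a knave, Omar is a knave, and Rumi is a knave.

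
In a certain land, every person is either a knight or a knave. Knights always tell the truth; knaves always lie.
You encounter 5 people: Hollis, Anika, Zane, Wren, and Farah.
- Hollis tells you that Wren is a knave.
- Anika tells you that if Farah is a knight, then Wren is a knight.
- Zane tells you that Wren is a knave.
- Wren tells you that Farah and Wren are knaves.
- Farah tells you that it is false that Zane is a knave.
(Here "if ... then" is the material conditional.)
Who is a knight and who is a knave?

Suppose Hollis is a knave. Then Hollis's statement "Wren is a knave" would have to be false. Checking the 16 ways to assign the others, none is consistent with every speaker.
(For instance, with Anika=knave, Zane=knight, Wren=knave, Farah=knight, Hollis's claim "Wren is a knave" comes out true where it would need to be false.)
So Hollis must be a knight, making "Wren is a knave" true. Taking Hollis=knight, Anika=knave, Zane=knight, Wren=knave, Farah=knight, each remaining statement checks out:
  Anika (knave): "if Farah is a knight, then Wren is a knight" — false. ✓
  Zane (knight): "Wren is a knave" — true. ✓
  Wren (knave): "Farah and Wren are knaves" — false. ✓
  Farah (knight): "it is false that Zane is a knave" — true. ✓
This is the unique consistent assignment.

Knights: Hollis, Zane, and Farah. Knaves: Anika and Wren.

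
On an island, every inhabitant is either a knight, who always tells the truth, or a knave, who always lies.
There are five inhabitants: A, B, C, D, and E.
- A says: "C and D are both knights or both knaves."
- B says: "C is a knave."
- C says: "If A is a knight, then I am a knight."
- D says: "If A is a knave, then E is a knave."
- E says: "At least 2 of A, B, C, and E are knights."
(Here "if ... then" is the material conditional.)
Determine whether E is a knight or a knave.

Consistent assignments: {A=knight, B=knave, C=knight, D=knight, E=knight}; {A=knave, B=knave, C=knight, D=knave, E=knight}
In every consistent assignment, E is a knight.

E is a knight.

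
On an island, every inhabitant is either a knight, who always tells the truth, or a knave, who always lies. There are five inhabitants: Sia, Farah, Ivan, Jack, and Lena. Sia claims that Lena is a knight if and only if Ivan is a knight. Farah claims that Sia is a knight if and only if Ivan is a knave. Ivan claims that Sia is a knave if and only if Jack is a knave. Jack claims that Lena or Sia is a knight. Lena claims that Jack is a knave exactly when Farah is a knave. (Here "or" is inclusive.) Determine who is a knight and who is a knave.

Sia is a knave; "Lena is a knight if and only if Ivan is a knight" is False, as required.
Since Farah is a knight, "Sia is a knight if and only if Ivan is a knave" needs to be true, which holds.
Ivan (knight): "Sia is a knave if and only if Jack is a knave" — true. ✓
Jack (knave): "Lena or Sia is a knight" — False. ✓
Lena is a knave; "Jack is a knave exactly when Farah is a knave" is False, as required.

Knights: Farah and Ivan. Knaves: Sia, Jack, and Lena.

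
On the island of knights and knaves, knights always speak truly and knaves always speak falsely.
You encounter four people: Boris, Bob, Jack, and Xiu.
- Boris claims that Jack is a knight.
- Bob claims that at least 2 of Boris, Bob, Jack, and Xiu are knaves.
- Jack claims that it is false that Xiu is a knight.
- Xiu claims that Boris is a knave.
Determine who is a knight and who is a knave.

Boris is a knave, Bob is a knight, Jack is a knave, and Xiu is a knight.

Boris is a knave, and the claim "Jack is a knight" is indeed False.
Bob is a knight; "at least 2 of Boris, Bob, Jack, and Xiu are knaves" is True, as required.
Jack (knave): "it is false that Xiu is a knight" — False. ✓
Xiu is a knight, so "Boris is a knave" must be True — and it is.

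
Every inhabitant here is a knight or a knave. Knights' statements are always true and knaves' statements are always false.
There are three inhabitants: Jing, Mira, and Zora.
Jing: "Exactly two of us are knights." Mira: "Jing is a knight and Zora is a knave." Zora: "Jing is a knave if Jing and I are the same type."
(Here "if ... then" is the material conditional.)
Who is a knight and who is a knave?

Knights: Zora. Knaves: Jing and Mira.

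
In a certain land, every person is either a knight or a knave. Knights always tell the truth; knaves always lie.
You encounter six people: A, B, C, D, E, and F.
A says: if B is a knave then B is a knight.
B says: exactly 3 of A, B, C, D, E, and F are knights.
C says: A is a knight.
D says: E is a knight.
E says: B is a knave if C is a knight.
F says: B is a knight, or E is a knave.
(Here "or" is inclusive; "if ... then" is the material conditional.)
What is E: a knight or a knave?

E is a knight.

Consistent assignments: {A=knave, B=knave, C=knave, D=knight, E=knight, F=knave}
In every consistent assignment, E is a knight.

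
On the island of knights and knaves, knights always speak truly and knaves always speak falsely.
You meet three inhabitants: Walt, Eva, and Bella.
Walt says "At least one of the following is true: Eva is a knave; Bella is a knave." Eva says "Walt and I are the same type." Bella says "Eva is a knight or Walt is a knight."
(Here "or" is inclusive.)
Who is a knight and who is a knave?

Walt is a knight, Eva is a knave, and Bella is a knight.

Suppose Walt is a knave. Then Walt's statement "at least one of the following is true: Eva is a knave; Bella is a knave" would have to be false. Checking the 4 ways to assign the others, none is consistent with every speaker.
(For instance, with Eva=knave, Bella=knight, Walt's claim "at least one of the following is true: Eva is a knave; Bella is a knave" comes out true where it would need to be false.)
So Walt must be a knight, making "at least one of the following is true: Eva is a knave; Bella is a knave" true. Taking Walt=knight, Eva=knave, Bella=knight, each remaining statement checks out:
  Eva (knave): "Walt and I are the same type" — false. ✓
  Bella (knight): "Eva is a knight or Walt is a knight" — true. ✓
This is the unique consistent assignment.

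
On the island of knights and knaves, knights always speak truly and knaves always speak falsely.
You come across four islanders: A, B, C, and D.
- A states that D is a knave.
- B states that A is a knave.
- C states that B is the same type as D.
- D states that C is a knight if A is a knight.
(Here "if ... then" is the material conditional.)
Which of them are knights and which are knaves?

A is a knave, B is a knight, C is a knight, and D is a knight.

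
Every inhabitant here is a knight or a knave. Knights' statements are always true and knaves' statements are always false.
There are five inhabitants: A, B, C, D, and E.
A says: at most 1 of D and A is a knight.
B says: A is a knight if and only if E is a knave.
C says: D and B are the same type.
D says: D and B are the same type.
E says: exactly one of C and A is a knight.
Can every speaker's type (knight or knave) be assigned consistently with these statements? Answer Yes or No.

No

Checking all 32 assignments, each has at least one speaker whose statement's truth value contradicts their type.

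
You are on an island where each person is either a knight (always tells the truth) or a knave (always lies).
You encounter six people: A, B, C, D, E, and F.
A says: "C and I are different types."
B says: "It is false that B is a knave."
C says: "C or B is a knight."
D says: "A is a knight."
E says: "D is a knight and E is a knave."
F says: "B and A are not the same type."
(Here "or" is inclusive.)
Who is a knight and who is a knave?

A is a knave, B is a knave, C is a knave, D is a knave, E is a knave, and F is a knave.

A is a knave; "C and I are different types" is False, as required.
As a knave, B's statement "it is false that B is a knave" should be False; it is.
C is a knave; "C or B is a knight" is False, as required.
D is a knave, so "A is a knight" must be False — and it is.
E is a knave, and the claim "D is a knight and E is a knave" is indeed False.
F is a knave, so "B and A are not the same type" must be False — and it is.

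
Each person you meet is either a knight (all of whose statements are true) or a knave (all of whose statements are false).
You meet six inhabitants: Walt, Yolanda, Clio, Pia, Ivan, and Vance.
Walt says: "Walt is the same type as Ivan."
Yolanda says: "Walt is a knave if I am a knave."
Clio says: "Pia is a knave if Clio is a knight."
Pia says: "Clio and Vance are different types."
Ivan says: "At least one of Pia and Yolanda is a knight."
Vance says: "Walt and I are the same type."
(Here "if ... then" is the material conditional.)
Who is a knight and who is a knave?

Walt is a knight, and the claim "Walt is the same type as Ivan" is indeed true.
Yolanda (knight): "Walt is a knave if I am a knave" — true. ✓
As a knight, Clio's statement "Pia is a knave if Clio is a knight" should be true; it is.
Pia (knave): "Clio and Vance are different types" — False. ✓
Ivan is a knight, and the claim "at least one of Pia and Yolanda is a knight" is indeed true.
Since Vance is a knight, "Walt and I are the same type" needs to be true, which holds.

Walt is a knight, Yolanda is a knight, Clio is a knight, Pia is a knave, Ivan is a knight, and Vance is a knight.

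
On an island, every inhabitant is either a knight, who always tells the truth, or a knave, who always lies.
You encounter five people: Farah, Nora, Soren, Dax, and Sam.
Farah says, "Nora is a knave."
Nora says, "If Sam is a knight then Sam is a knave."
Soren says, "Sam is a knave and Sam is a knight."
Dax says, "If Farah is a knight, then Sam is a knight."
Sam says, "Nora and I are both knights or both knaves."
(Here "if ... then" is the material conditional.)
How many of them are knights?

The unique consistent assignment is Farah=knave, Nora=knight, Soren=knave, Dax=knight, Sam=knave.
That has 2 knights.

2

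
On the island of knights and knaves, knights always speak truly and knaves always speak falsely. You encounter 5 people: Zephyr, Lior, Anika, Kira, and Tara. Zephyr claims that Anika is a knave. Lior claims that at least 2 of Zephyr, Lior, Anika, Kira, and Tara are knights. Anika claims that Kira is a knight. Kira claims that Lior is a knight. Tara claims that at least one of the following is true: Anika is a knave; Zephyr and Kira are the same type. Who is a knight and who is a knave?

As a knave, Zephyr's statement "Anika is a knave" should be false; it is.
Since Lior is a knight, "at least 2 of Zephyr, Lior, Anika, Kira, and Tara are knights" needs to be True, which holds.
Since Anika is a knight, "Kira is a knight" needs to be True, which holds.
Kira is a knight, so "Lior is a knight" must be True — and it is.
Tara (knave): "at least one of the following is true: Anika is a knave; Zephyr and Kira are the same type" — false. ✓

Knights: Lior, Anika, and Kira. Knaves: Zephyr and Tara.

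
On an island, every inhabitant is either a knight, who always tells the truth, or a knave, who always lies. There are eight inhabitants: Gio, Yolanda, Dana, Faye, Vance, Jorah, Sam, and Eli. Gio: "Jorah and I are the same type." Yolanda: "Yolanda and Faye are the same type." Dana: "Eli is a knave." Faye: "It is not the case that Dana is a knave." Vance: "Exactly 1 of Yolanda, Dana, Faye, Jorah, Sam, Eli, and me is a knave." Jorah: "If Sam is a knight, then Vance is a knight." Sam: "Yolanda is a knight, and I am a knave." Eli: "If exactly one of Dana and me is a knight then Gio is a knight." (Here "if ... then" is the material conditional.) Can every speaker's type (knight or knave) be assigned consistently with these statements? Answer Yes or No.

Yes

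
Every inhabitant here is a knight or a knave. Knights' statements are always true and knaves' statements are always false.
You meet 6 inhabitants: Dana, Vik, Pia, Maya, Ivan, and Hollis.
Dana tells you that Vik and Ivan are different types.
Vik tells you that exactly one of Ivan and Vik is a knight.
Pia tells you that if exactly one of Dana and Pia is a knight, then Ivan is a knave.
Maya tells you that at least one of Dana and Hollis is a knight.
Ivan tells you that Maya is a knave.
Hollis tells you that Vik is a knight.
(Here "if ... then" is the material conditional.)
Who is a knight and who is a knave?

Dana is a knight, Vik is a knight, Pia is a knight, Maya is a knight, Ivan is a knave, and Hollis is a knight.

Dana is a knight, and the claim "Vik and Ivan are different types" is indeed True.
Since Vik is a knight, "exactly one of Ivan and Vik is a knight" needs to be True, which holds.
Pia is a knight; "if exactly one of Dana and Pia is a knight, then Ivan is a knave" is True, as required.
Maya is a knight; "at least one of Dana and Hollis is a knight" is True, as required.
As a knave, Ivan's statement "Maya is a knave" should be false; it is.
Hollis is a knight; "Vik is a knight" is True, as required.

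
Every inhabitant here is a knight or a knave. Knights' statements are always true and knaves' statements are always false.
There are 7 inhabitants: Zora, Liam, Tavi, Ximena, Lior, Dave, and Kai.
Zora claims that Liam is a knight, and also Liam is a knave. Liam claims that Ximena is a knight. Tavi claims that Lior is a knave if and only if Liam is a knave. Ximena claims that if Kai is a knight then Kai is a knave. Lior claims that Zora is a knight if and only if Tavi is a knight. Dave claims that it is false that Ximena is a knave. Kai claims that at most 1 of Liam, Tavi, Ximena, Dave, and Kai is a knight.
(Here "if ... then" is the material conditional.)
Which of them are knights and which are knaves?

Zora is a knave, Liam is a knave, Tavi is a knave, Ximena is a knave, Lior is a knight, Dave is a knave, and Kai is a knight.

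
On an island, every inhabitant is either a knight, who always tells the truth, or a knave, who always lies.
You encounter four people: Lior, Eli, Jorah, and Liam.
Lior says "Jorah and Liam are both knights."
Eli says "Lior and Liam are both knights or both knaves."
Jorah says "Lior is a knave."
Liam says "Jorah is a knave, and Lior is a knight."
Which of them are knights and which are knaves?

Lior is a knave, Eli is a knight, Jorah is a knight, and Liam is a knave.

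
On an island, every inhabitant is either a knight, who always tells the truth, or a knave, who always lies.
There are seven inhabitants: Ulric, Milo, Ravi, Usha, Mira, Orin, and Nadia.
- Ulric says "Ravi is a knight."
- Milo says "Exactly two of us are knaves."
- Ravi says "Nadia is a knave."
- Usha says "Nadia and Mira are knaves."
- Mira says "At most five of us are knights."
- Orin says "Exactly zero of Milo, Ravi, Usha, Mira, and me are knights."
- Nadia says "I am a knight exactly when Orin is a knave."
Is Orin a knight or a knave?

Orin is a knave.

Consistent assignments: {Ulric=knight, Milo=knave, Ravi=knight, Usha=knave, Mira=knight, Orin=knave, Nadia=knave}; {Ulric=knave, Milo=knave, Ravi=knave, Usha=knave, Mira=knight, Orin=knave, Nadia=knight}
In every consistent assignment, Orin is a knave.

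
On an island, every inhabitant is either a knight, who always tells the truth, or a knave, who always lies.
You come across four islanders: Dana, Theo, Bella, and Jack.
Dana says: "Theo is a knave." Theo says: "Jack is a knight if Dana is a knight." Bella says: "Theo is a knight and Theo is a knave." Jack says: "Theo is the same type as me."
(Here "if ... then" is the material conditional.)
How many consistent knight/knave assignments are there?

2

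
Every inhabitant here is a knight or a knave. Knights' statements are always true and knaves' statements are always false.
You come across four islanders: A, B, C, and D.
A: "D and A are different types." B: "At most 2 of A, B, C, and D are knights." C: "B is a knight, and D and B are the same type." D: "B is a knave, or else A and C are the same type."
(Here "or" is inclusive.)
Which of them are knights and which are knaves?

A is a knight; "D and A are different types" is true, as required.
B (knight): "at most 2 of A, B, C, and D are knights" — true. ✓
C (knave): "B is a knight, and D and B are the same type" — False. ✓
D is a knave, and the claim "B is a knave, or else A and C are the same type" is indeed False.

A is a knight, B is a knight, C is a knave, and D is a knave.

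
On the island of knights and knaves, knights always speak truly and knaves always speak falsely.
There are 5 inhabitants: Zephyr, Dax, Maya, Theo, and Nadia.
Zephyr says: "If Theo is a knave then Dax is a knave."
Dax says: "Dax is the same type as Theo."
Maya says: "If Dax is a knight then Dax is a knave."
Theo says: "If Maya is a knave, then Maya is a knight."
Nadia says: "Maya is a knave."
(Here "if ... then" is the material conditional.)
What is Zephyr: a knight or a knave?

Zephyr is a knight.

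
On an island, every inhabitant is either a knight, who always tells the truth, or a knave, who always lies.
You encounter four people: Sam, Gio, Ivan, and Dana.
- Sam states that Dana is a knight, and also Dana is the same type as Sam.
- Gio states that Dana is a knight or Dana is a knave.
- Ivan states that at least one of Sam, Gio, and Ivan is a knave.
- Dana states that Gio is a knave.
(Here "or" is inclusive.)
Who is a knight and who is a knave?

Sam is a knave, Gio is a knight, Ivan is a knight, and Dana is a knave.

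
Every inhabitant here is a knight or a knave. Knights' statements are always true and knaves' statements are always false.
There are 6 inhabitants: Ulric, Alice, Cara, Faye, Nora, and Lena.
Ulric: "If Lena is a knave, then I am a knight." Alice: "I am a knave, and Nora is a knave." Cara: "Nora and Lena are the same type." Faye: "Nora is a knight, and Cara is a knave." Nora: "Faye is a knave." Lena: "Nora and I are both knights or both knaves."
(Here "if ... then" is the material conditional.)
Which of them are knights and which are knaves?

Ulric is a knight; "if Lena is a knave, then I am a knight" is true, as required.
Alice is a knave; "I am a knave, and Nora is a knave" is False, as required.
Since Cara is a knight, "Nora and Lena are the same type" needs to be true, which holds.
Faye is a knave, so "Nora is a knight, and Cara is a knave" must be False — and it is.
Nora is a knight; "Faye is a knave" is true, as required.
Lena is a knight, so "Nora and I are both knights or both knaves" must be true — and it is.

Ulric is a knight, Alice is a knave, Cara is a knight, Faye is a knave, Nora is a knight, and Lena is a knight.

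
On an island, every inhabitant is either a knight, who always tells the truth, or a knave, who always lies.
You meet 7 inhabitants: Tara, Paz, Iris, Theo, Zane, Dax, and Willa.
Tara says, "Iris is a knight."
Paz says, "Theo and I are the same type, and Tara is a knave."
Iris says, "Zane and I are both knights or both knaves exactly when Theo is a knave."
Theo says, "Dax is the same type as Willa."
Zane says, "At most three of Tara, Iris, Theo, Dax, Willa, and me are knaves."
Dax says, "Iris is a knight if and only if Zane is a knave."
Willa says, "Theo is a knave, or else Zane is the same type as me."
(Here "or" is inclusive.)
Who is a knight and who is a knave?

Tara is a knight; "Iris is a knight" is true, as required.
As a knave, Paz's statement "Theo and I are the same type, and Tara is a knave" should be False; it is.
Iris is a knight, and the claim "Zane and I are both knights or both knaves exactly when Theo is a knave" is indeed true.
Theo is a knave; "Dax is the same type as Willa" is False, as required.
Since Zane is a knight, "at most three of Tara, Iris, Theo, Dax, Willa, and me are knaves" needs to be true, which holds.
As a knave, Dax's statement "Iris is a knight if and only if Zane is a knave" should be False; it is.
Since Willa is a knight, "Theo is a knave, or else Zane is the same type as me" needs to be true, which holds.

Tara is a knight, Paz is a knave, Iris is a knight, Theo is a knave, Zane is a knight, Dax is a knave, and Willa is a knight.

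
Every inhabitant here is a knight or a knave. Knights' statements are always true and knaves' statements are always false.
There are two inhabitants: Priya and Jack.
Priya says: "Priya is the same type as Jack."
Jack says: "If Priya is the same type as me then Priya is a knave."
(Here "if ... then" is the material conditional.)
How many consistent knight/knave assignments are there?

1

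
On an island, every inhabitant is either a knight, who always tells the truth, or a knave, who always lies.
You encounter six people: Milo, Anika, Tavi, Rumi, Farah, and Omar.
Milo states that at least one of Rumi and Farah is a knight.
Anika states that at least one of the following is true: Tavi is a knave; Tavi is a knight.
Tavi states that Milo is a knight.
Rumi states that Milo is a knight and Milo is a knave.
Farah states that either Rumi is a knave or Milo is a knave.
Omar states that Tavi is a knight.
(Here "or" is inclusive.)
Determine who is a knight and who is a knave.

Milo is a knight, Anika is a knight, Tavi is a knight, Rumi is a knave, Farah is a knight, and Omar is a knight.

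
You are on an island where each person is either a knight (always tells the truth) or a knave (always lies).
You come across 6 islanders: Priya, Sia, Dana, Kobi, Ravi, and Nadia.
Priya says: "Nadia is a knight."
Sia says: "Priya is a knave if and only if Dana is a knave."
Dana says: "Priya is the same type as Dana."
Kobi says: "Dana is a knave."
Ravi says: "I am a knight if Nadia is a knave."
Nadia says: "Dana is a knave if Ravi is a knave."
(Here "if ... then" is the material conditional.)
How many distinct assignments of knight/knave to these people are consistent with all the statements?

2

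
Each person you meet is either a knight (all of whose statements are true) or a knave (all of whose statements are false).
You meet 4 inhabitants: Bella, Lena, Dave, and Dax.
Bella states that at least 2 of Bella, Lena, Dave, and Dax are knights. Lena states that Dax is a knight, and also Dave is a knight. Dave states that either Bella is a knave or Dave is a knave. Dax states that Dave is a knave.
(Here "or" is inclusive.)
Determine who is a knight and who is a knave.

Bella is a knave, Lena is a knave, Dave is a knight, and Dax is a knave.

Bella is a knave, so "at least 2 of Bella, Lena, Dave, and Dax are knights" must be False — and it is.
Lena is a knave, and the claim "Dax is a knight, and also Dave is a knight" is indeed False.
Dave (knight): "either Bella is a knave or Dave is a knave" — True. ✓
Since Dax is a knave, "Dave is a knave" needs to be False, which holds.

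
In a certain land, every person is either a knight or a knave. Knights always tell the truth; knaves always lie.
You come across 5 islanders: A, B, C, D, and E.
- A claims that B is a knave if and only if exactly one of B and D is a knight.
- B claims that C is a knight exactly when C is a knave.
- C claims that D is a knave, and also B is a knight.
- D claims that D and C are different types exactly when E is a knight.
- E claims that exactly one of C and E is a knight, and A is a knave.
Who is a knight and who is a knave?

A is a knave, B is a knave, C is a knave, D is a knave, and E is a knight.

A is a knave, and the claim "B is a knave if and only if exactly one of B and D is a knight" is indeed false.
Since B is a knave, "C is a knight exactly when C is a knave" needs to be false, which holds.
Since C is a knave, "D is a knave, and also B is a knight" needs to be false, which holds.
As a knave, D's statement "D and C are different types exactly when E is a knight" should be false; it is.
E is a knight, so "exactly one of C and E is a knight, and A is a knave" must be true — and it is.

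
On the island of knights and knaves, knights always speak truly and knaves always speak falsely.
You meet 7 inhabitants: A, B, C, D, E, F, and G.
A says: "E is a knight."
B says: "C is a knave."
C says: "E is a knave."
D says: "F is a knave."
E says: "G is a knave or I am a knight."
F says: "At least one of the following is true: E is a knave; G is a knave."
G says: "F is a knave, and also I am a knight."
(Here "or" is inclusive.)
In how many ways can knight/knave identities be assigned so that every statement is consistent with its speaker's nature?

Consistent assignments:
  A=knight, B=knight, C=knave, D=knight, E=knight, F=knave, G=knight
  A=knight, B=knight, C=knave, D=knave, E=knight, F=knight, G=knave

2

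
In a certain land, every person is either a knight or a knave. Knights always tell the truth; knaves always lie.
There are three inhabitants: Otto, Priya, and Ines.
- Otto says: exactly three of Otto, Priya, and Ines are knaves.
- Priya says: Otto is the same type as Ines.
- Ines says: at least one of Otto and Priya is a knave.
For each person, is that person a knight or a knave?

Otto is a knave, Priya is a knave, and Ines is a knight.

Otto (knave): "exactly three of Otto, Priya, and Ines are knaves" — false. ✓
Since Priya is a knave, "Otto is the same type as Ines" needs to be false, which holds.
Since Ines is a knight, "at least one of Otto and Priya is a knave" needs to be True, which holds.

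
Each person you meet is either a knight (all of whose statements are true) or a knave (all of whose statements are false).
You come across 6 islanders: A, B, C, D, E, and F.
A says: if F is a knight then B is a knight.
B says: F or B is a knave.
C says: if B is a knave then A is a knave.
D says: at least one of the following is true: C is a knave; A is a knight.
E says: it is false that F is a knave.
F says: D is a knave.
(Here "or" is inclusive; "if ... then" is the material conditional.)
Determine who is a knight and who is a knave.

Knights: A, B, C, and D. Knaves: E and F.

A (knight): "if F is a knight then B is a knight" — True. ✓
As a knight, B's statement "F or B is a knave" should be True; it is.
As a knight, C's statement "if B is a knave then A is a knave" should be True; it is.
As a knight, D's statement "at least one of the following is true: C is a knave; A is a knight" should be True; it is.
As a knave, E's statement "it is false that F is a knave" should be False; it is.
F is a knave; "D is a knave" is False, as required.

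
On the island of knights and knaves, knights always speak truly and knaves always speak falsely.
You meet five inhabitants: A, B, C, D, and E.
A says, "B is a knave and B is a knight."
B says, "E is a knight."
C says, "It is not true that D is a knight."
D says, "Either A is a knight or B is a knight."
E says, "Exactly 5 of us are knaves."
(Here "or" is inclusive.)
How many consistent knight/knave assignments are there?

Consistent assignments:
  A=knave, B=knave, C=knight, D=knave, E=knave

1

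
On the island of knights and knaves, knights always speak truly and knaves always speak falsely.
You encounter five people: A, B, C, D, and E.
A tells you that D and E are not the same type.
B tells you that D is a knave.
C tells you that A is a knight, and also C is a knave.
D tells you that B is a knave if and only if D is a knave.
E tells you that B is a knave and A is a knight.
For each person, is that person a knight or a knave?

A is a knave; "D and E are not the same type" is false, as required.
Since B is a knight, "D is a knave" needs to be true, which holds.
C is a knave; "A is a knight, and also C is a knave" is false, as required.
D is a knave; "B is a knave if and only if D is a knave" is false, as required.
Since E is a knave, "B is a knave and A is a knight" needs to be false, which holds.

Knights: B. Knaves: A, C, D, and E.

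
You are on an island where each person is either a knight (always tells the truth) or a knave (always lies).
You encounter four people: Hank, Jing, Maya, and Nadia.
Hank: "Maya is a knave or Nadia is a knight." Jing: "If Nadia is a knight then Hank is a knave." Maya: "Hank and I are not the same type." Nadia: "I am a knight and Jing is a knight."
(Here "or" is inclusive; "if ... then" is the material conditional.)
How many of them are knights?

2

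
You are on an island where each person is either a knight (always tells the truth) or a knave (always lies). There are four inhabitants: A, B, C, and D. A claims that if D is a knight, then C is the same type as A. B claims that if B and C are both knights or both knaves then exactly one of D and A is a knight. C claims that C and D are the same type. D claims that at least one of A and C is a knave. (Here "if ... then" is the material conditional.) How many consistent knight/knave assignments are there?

1

Consistent assignments:
  A=knave, B=knight, C=knight, D=knight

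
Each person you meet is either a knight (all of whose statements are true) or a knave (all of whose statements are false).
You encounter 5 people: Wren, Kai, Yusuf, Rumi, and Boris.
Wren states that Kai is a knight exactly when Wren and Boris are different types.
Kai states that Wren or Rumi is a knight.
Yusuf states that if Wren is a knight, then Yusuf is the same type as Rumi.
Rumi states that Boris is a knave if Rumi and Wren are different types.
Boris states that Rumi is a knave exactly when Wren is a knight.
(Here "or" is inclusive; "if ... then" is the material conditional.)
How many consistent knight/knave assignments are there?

2

Consistent assignments:
  Wren=knight, Kai=knight, Yusuf=knight, Rumi=knight, Boris=knave
  Wren=knight, Kai=knight, Yusuf=knave, Rumi=knight, Boris=knave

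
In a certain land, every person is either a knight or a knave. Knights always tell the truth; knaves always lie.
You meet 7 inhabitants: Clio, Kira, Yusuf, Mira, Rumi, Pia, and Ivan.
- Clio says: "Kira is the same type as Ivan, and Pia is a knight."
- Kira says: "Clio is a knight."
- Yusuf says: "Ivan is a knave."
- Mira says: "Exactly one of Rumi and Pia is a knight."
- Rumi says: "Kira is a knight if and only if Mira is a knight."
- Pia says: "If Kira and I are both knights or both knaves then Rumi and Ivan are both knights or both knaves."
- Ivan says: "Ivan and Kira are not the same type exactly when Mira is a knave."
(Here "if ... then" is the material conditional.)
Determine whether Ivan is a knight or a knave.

Consistent assignments: {Clio=knave, Kira=knave, Yusuf=knave, Mira=knave, Rumi=knight, Pia=knight, Ivan=knight}
In every consistent assignment, Ivan is a knight.

Ivan is a knight.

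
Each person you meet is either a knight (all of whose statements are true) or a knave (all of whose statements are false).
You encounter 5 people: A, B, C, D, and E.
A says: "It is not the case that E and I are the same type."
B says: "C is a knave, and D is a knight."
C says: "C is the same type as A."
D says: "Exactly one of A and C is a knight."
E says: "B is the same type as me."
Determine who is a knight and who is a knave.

A is a knight, and the claim "it is not the case that E and I are the same type" is indeed true.
Since B is a knight, "C is a knave, and D is a knight" needs to be true, which holds.
As a knave, C's statement "C is the same type as A" should be false; it is.
D is a knight, and the claim "exactly one of A and C is a knight" is indeed true.
Since E is a knave, "B is the same type as me" needs to be false, which holds.

A is a knight, B is a knight, C is a knave, D is a knight, and E is a knave.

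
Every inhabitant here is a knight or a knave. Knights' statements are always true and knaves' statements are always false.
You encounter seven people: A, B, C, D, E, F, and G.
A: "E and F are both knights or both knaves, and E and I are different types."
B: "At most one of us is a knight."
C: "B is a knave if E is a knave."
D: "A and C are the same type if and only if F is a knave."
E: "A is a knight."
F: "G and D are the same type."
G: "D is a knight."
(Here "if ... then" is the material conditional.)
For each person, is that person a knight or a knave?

Knights: C, D, F, and G. Knaves: A, B, and E.

A is a knave, and the claim "E and F are both knights or both knaves, and E and I are different types" is indeed false.
As a knave, B's statement "at most one of us is a knight" should be false; it is.
C is a knight, so "B is a knave if E is a knave" must be True — and it is.
D is a knight, so "A and C are the same type if and only if F is a knave" must be True — and it is.
E is a knave, so "A is a knight" must be false — and it is.
Since F is a knight, "G and D are the same type" needs to be True, which holds.
G is a knight, and the claim "D is a knight" is indeed True.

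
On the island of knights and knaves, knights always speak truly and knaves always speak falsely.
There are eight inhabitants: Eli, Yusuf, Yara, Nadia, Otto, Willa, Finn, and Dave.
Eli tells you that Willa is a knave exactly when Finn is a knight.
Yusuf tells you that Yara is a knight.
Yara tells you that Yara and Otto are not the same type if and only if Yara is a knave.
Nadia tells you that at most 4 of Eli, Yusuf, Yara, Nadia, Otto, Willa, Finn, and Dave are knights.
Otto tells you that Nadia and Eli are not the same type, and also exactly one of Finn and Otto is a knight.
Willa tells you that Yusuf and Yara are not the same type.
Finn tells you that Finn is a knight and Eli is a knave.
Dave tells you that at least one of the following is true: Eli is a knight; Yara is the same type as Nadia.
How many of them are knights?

1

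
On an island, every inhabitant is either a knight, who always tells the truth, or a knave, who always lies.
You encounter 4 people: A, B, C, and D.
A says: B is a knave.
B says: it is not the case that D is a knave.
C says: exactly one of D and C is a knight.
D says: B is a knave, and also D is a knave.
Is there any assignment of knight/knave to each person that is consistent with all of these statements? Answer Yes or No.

No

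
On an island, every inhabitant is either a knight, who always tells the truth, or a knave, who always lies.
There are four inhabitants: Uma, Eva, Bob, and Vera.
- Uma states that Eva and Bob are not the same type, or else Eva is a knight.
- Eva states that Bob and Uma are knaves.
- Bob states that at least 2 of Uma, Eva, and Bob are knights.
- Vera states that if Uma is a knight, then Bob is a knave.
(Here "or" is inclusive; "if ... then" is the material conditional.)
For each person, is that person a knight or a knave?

Uma is a knight, Eva is a knave, Bob is a knight, and Vera is a knave.

Suppose Uma is a knave. Then Uma's statement "Eva and Bob are not the same type, or else Eva is a knight" would have to be false. Checking the 8 ways to assign the others, none is consistent with every speaker.
(For instance, with Eva=knave, Bob=knight, Vera=knave, Uma's claim "Eva and Bob are not the same type, or else Eva is a knight" comes out true where it would need to be false.)
So Uma must be a knight, making "Eva and Bob are not the same type, or else Eva is a knight" true. Taking Uma=knight, Eva=knave, Bob=knight, Vera=knave, each remaining statement checks out:
  Eva (knave): "Bob and Uma are knaves" — false. ✓
  Bob (knight): "at least 2 of Uma, Eva, and Bob are knights" — true. ✓
  Vera (knave): "if Uma is a knight, then Bob is a knave" — false. ✓
This is the unique consistent assignment.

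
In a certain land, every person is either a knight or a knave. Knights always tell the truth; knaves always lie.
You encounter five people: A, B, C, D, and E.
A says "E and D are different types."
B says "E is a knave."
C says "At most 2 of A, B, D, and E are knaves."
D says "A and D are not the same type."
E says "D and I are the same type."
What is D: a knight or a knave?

Consistent assignments: {A=knave, B=knave, C=knight, D=knight, E=knight}
In every consistent assignment, D is a knight.

D is a knight.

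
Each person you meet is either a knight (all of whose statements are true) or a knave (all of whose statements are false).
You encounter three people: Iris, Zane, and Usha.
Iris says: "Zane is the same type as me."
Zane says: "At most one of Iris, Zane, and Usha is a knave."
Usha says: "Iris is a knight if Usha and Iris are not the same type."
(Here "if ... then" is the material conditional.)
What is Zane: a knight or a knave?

Zane is a knight.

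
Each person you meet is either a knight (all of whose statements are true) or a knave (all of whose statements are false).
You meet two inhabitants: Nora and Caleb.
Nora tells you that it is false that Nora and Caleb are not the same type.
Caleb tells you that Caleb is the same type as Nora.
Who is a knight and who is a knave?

Nora is a knight and Caleb is a knight.

Suppose Nora is a knave. Then Nora's statement "it is false that Nora and Caleb are not the same type" would have to be false. Checking the 2 ways to assign the others, none is consistent with every speaker.
(For instance, with Caleb=knight, Caleb's claim "Caleb is the same type as Nora" comes out false where it would need to be true.)
So Nora must be a knight, making "it is false that Nora and Caleb are not the same type" true. Taking Nora=knight, Caleb=knight, each remaining statement checks out:
  Caleb (knight): "Caleb is the same type as Nora" — true. ✓
This is the unique consistent assignment.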